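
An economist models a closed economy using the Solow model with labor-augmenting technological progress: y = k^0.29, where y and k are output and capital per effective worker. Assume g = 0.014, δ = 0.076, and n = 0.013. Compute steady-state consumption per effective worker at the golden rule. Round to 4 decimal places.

Capital per effective worker breaks even when investment replaces (n + g + δ)·k; here n + g + δ = 0.103.
Golden rule sets MPK = n+g+δ: 0.29·k^(0.29−1) = 0.103, so k_gold = (0.29/0.103)^(1/0.71) ≈ 4.2972.
y_gold = 4.2972^0.29 ≈ 1.5262.
c_gold = y_gold − (n+g+δ)·k_gold = 1.5262 − 0.103·4.2972 ≈ 1.0836.

c_gold ≈ 1.0836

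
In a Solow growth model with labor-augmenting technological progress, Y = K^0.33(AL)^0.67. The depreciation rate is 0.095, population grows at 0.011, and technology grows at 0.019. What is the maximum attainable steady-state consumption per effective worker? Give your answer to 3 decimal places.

Capital per effective worker breaks even when investment replaces (n + g + δ)·k; here n + g + δ = 0.125.
Maximizing c = f(k) − (n+g+δ)·k gives f'(k) = n+g+δ, i.e. 0.33·k^(0.33−1) = 0.125, so k_gold = (0.33/0.125)^(1/0.67) ≈ 4.2585.
y_gold = 4.2585^0.33 ≈ 1.6131.
c_gold = y_gold − (n+g+δ)·k_gold = 1.6131 − 0.125·4.2585 ≈ 1.0808.

c_gold ≈ 1.081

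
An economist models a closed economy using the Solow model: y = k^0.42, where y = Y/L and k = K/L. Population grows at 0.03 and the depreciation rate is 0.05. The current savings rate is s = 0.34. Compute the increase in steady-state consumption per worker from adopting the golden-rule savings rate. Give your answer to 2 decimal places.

Break-even investment rate: n + δ = 0.03 + 0.05 = 0.08.
Current steady state (s = 0.34): k* = (0.34/0.08)^(1/0.58) ≈ 12.1180, y* = 12.1180^0.42 ≈ 2.8513, c* = (1−0.34)·2.8513 ≈ 1.8818.
Golden rule sets MPK = n+δ: 0.42·k^(0.42−1) = 0.08, so k_gold = (0.42/0.08)^(1/0.58) ≈ 17.4443.
y_gold = 17.4443^0.42 ≈ 3.3227, c_gold = y_gold − 0.08·k_gold ≈ 1.9272.
Gain: Δc = 1.9272 − 1.8818 ≈ 0.0453.

Δc ≈ 0.05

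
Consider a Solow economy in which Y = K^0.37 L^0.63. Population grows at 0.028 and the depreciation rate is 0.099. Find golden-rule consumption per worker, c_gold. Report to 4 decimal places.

c_gold ≈ 1.1805

Break-even investment rate: n + δ = 0.028 + 0.099 = 0.127.
Maximizing c = f(k) − (n+δ)·k gives f'(k) = n+δ, i.e. 0.37·k^(0.37−1) = 0.127, so k_gold = (0.37/0.127)^(1/0.63) ≈ 5.4593.
y_gold = 5.4593^0.37 ≈ 1.8739.
c_gold = y_gold − (n+δ)·k_gold = 1.8739 − 0.127·5.4593 ≈ 1.1805.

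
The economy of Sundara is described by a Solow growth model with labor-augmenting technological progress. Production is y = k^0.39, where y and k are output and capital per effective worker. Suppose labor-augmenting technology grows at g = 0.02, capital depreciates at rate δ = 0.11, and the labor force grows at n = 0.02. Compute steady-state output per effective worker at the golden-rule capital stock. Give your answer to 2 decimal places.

y_gold ≈ 1.84

Break-even investment rate: n + g + δ = 0.02 + 0.02 + 0.11 = 0.15.
Golden rule sets MPK = n+g+δ: 0.39·k^(0.39−1) = 0.15, so k_gold = (0.39/0.15)^(1/0.61) ≈ 4.7894.
Output: y_gold = k_gold^0.39 = 4.7894^0.39 ≈ 1.8421.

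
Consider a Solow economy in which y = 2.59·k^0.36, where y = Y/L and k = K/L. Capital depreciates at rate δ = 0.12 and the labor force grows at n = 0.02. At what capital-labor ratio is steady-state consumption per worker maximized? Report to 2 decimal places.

Break-even investment rate: n + δ = 0.02 + 0.12 = 0.14.
Setting f'(k) = n+δ gives 0.36·2.59·k^(0.36−1) = 0.14, hence k_gold = (0.36·2.59/0.14)^(1/0.64) ≈ 19.3499.

k_gold ≈ 19.35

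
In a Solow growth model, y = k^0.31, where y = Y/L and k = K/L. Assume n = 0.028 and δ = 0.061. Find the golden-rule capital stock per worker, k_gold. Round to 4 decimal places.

Break-even investment rate: n + δ = 0.028 + 0.061 = 0.089.
Golden rule sets MPK = n+δ: 0.31·k^(0.31−1) = 0.089, so k_gold = (0.31/0.089)^(1/0.69) ≈ 6.1019.

k_gold ≈ 6.1019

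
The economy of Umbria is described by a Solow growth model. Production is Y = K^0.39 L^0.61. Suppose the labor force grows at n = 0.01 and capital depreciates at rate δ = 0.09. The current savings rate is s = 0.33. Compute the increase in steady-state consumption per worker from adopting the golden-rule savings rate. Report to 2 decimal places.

Δc ≈ 0.02

The effective depreciation rate is n + δ = 0.01 + 0.09 = 0.1.
Current steady state (s = 0.33): k* = (0.33/0.1)^(1/0.61) ≈ 7.0798, y* = 7.0798^0.39 ≈ 2.1454, c* = (1−0.33)·2.1454 ≈ 1.4374.
Golden rule sets MPK = n+δ: 0.39·k^(0.39−1) = 0.1, so k_gold = (0.39/0.1)^(1/0.61) ≈ 9.3102.
y_gold = 9.3102^0.39 ≈ 2.3872, c_gold = y_gold − 0.1·k_gold ≈ 1.4562.
Gain: Δc = 1.4562 − 1.4374 ≈ 0.0188.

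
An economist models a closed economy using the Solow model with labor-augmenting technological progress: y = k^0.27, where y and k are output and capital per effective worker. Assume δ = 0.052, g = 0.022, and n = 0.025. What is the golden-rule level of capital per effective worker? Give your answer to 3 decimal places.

Break-even investment rate: n + g + δ = 0.025 + 0.022 + 0.052 = 0.099.
At the golden rule the marginal product of capital equals n+g+δ: 0.27·k^(0.27−1) = 0.099. Solving, k_gold = (0.27/0.099)^(1/0.73) ≈ 3.9527.

k_gold ≈ 3.953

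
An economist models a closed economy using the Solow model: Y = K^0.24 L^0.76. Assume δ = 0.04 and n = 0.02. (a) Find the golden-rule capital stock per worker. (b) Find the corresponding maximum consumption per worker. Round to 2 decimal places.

(a) k_gold ≈ 6.20; (b) c_gold ≈ 1.18

Break-even investment rate: n + δ = 0.02 + 0.04 = 0.06.
Setting f'(k) = n+δ gives 0.24·k^(0.24−1) = 0.06, hence k_gold = (0.24/0.06)^(1/0.76) ≈ 6.1970.
y_gold = 6.1970^0.24 ≈ 1.5493; c_gold = y_gold − 0.06·k_gold ≈ 1.1774.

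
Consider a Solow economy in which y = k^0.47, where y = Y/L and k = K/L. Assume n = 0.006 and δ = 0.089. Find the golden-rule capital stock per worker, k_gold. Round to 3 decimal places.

k_gold ≈ 20.424

The effective depreciation rate is n + δ = 0.006 + 0.089 = 0.095.
At the golden rule the marginal product of capital equals n+δ: 0.47·k^(0.47−1) = 0.095. Solving, k_gold = (0.47/0.095)^(1/0.53) ≈ 20.4240.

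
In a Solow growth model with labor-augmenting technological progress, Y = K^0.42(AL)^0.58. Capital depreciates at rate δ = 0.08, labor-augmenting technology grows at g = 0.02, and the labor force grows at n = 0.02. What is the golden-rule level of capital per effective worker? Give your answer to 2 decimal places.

k_gold ≈ 8.67

Capital per effective worker breaks even when investment replaces (n + g + δ)·k; here n + g + δ = 0.12.
Setting f'(k) = n+g+δ gives 0.42·k^(0.42−1) = 0.12, hence k_gold = (0.42/0.12)^(1/0.58) ≈ 8.6706.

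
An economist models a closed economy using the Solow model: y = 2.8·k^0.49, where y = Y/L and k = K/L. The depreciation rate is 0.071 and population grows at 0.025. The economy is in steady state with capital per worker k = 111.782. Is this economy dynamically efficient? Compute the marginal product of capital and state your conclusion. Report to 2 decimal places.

dynamically efficient; MPK ≈ 0.12

Break-even investment rate: n + δ = 0.025 + 0.071 = 0.096.
MPK = 0.49·2.8·k^(0.49−1) = 0.49·2.8·111.782^(-0.51) ≈ 0.1238.
MPK > 0.096, so the economy is dynamically efficient (under-saving).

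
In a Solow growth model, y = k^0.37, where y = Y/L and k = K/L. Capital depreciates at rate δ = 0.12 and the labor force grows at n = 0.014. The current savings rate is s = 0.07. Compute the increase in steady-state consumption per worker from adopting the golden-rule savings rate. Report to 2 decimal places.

Δc ≈ 0.51

n + δ = 0.014 + 0.12 = 0.134.
Current steady state (s = 0.07): k* = (0.07/0.134)^(1/0.63) ≈ 0.3568, y* = 0.3568^0.37 ≈ 0.6829, c* = (1−0.07)·0.6829 ≈ 0.6351.
At the golden rule the marginal product of capital equals n+δ: 0.37·k^(0.37−1) = 0.134. Solving, k_gold = (0.37/0.134)^(1/0.63) ≈ 5.0136.
y_gold = 5.0136^0.37 ≈ 1.8158, c_gold = y_gold − 0.134·k_gold ≈ 1.1439.
Gain: Δc = 1.1439 − 0.6351 ≈ 0.5088.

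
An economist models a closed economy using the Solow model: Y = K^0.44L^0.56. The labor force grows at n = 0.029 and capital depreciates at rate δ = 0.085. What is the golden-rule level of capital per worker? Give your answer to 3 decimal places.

Break-even investment rate: n + δ = 0.029 + 0.085 = 0.114.
Setting f'(k) = n+δ gives 0.44·k^(0.44−1) = 0.114, hence k_gold = (0.44/0.114)^(1/0.56) ≈ 11.1534.

k_gold ≈ 11.153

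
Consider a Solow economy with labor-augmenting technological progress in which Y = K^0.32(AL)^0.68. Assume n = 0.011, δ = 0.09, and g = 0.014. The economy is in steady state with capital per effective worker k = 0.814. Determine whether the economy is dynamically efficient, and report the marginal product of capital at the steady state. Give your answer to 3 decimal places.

Break-even investment rate: n + g + δ = 0.011 + 0.014 + 0.09 = 0.115.
MPK = 0.32·k^(0.32−1) = 0.32·0.814^(-0.68) ≈ 0.3681.
MPK > 0.115, so the economy is dynamically efficient (under-saving).

dynamically efficient; MPK ≈ 0.368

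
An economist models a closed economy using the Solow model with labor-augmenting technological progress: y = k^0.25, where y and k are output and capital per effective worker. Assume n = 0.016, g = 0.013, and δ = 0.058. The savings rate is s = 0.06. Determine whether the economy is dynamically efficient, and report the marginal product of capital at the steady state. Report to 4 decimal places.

dynamically efficient; MPK ≈ 0.3625

Capital per effective worker breaks even when investment replaces (n + g + δ)·k; here n + g + δ = 0.087.
Steady-state k*: s·k^0.25 = 0.087·k gives k* = (0.06/0.087)^(1/0.75) ≈ 0.6093.
MPK = 0.25·0.6093^(-0.75) ≈ 0.3625.
MPK > n+g+δ = 0.087, so the economy is dynamically efficient (under-saving).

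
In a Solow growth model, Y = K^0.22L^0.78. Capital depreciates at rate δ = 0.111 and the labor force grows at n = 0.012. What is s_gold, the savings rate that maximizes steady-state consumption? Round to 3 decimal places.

s_gold = 0.220

Capital per worker breaks even when investment replaces (n + δ)·k; here n + δ = 0.123.
At the golden rule MPK = n+δ, and in any Cobb-Douglas steady state s = (n+δ)·k/y = MPK·k/y = capital's share 0.22.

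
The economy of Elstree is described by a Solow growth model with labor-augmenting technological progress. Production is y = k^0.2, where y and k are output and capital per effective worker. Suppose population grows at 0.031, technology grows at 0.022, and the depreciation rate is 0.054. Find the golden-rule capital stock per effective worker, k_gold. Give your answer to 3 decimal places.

k_gold ≈ 2.186

Capital per effective worker breaks even when investment replaces (n + g + δ)·k; here n + g + δ = 0.107.
Golden rule sets MPK = n+g+δ: 0.2·k^(0.2−1) = 0.107, so k_gold = (0.2/0.107)^(1/0.8) ≈ 2.1855.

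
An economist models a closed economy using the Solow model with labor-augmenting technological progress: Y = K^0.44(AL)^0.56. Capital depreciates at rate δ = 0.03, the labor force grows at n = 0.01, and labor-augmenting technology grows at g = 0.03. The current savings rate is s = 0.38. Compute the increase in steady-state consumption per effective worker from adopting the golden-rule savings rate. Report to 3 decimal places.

n + g + δ = 0.01 + 0.03 + 0.03 = 0.07.
Current steady state (s = 0.38): k* = (0.38/0.07)^(1/0.56) ≈ 20.5087, y* = 20.5087^0.44 ≈ 3.7779, c* = (1−0.38)·3.7779 ≈ 2.3423.
Setting f'(k) = n+g+δ gives 0.44·k^(0.44−1) = 0.07, hence k_gold = (0.44/0.07)^(1/0.56) ≈ 26.6461.
y_gold = 26.6461^0.44 ≈ 4.2391, c_gold = y_gold − 0.07·k_gold ≈ 2.3739.
Gain: Δc = 2.3739 − 2.3423 ≈ 0.0316.

Δc ≈ 0.032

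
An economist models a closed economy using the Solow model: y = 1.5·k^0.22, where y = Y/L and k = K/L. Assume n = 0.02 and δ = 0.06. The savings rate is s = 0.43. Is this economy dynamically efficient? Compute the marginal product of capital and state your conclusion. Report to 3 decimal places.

Break-even investment rate: n + δ = 0.02 + 0.06 = 0.08.
Steady-state k*: s·A·k^0.22 = 0.08·k gives k* = (0.43·1.5/0.08)^(1/0.78) ≈ 14.5258.
MPK = 0.22·1.5·14.5258^(-0.78) ≈ 0.0409.
MPK < n+δ = 0.08, so the economy is dynamically inefficient (over-saving).

dynamically inefficient; MPK ≈ 0.041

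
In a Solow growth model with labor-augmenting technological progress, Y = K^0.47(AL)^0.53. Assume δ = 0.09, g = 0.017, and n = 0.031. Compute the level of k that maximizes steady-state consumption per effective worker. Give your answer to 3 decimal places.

n + g + δ = 0.031 + 0.017 + 0.09 = 0.138.
Golden rule sets MPK = n+g+δ: 0.47·k^(0.47−1) = 0.138, so k_gold = (0.47/0.138)^(1/0.53) ≈ 10.0969.

k_gold ≈ 10.097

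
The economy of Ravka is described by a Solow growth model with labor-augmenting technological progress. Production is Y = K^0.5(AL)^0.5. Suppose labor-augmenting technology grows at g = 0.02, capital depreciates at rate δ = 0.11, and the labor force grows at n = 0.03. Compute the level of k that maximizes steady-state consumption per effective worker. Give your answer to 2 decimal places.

k_gold ≈ 9.77

Capital per effective worker breaks even when investment replaces (n + g + δ)·k; here n + g + δ = 0.16.
Setting f'(k) = n+g+δ gives 0.5·k^(0.5−1) = 0.16, hence k_gold = (0.5/0.16)^(1/0.5) ≈ 9.7656.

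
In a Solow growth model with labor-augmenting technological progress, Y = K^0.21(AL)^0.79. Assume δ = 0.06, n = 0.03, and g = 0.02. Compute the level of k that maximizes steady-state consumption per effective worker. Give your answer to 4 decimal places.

k_gold ≈ 2.2671

Break-even investment rate: n + g + δ = 0.03 + 0.02 + 0.06 = 0.11.
At the golden rule the marginal product of capital equals n+g+δ: 0.21·k^(0.21−1) = 0.11. Solving, k_gold = (0.21/0.11)^(1/0.79) ≈ 2.2671.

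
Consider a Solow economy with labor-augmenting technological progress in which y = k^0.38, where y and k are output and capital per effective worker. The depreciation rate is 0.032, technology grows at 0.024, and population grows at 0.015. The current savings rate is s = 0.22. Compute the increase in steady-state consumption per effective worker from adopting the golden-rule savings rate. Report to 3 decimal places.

The effective depreciation rate is n + g + δ = 0.015 + 0.024 + 0.032 = 0.071.
Current steady state (s = 0.22): k* = (0.22/0.071)^(1/0.62) ≈ 6.1973, y* = 6.1973^0.38 ≈ 2.0000, c* = (1−0.22)·2.0000 ≈ 1.5600.
Golden rule sets MPK = n+g+δ: 0.38·k^(0.38−1) = 0.071, so k_gold = (0.38/0.071)^(1/0.62) ≈ 14.9638.
y_gold = 14.9638^0.38 ≈ 2.7959, c_gold = y_gold − 0.071·k_gold ≈ 1.7334.
Gain: Δc = 1.7334 − 1.5600 ≈ 0.1734.

Δc ≈ 0.173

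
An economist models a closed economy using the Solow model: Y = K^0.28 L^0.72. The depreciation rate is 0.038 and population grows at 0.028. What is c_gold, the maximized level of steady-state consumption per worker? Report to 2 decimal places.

c_gold ≈ 1.26

Break-even investment rate: n + δ = 0.028 + 0.038 = 0.066.
Golden rule sets MPK = n+δ: 0.28·k^(0.28−1) = 0.066, so k_gold = (0.28/0.066)^(1/0.72) ≈ 7.4419.
y_gold = 7.4419^0.28 ≈ 1.7542.
c_gold = y_gold − (n+δ)·k_gold = 1.7542 − 0.066·7.4419 ≈ 1.2630.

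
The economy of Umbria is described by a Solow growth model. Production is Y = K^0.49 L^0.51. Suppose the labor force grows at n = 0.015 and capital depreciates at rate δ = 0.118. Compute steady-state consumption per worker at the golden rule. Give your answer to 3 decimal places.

c_gold ≈ 1.785

n + δ = 0.015 + 0.118 = 0.133.
Golden rule sets MPK = n+δ: 0.49·k^(0.49−1) = 0.133, so k_gold = (0.49/0.133)^(1/0.51) ≈ 12.8967.
y_gold = 12.8967^0.49 ≈ 3.5005.
c_gold = y_gold − (n+δ)·k_gold = 3.5005 − 0.133·12.8967 ≈ 1.7853.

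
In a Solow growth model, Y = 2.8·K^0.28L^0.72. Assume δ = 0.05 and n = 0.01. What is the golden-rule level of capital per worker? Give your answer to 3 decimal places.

k_gold ≈ 35.500

The effective depreciation rate is n + δ = 0.01 + 0.05 = 0.06.
Setting f'(k) = n+δ gives 0.28·2.8·k^(0.28−1) = 0.06, hence k_gold = (0.28·2.8/0.06)^(1/0.72) ≈ 35.5000.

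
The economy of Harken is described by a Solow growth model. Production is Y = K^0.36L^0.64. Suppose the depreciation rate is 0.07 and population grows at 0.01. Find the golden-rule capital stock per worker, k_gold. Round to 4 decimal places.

k_gold ≈ 10.4868

The effective depreciation rate is n + δ = 0.01 + 0.07 = 0.08.
Golden rule sets MPK = n+δ: 0.36·k^(0.36−1) = 0.08, so k_gold = (0.36/0.08)^(1/0.64) ≈ 10.4868.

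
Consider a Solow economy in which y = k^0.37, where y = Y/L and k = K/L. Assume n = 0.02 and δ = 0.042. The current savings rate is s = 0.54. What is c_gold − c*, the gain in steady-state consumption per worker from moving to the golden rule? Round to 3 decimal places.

The effective depreciation rate is n + δ = 0.02 + 0.042 = 0.062.
Current steady state (s = 0.54): k* = (0.54/0.062)^(1/0.63) ≈ 31.0504, y* = 31.0504^0.37 ≈ 3.5650, c* = (1−0.54)·3.5650 ≈ 1.6399.
Golden rule sets MPK = n+δ: 0.37·k^(0.37−1) = 0.062, so k_gold = (0.37/0.062)^(1/0.63) ≈ 17.0390.
y_gold = 17.0390^0.37 ≈ 2.8552, c_gold = y_gold − 0.062·k_gold ≈ 1.7988.
Gain: Δc = 1.7988 − 1.6399 ≈ 0.1588.

Δc ≈ 0.159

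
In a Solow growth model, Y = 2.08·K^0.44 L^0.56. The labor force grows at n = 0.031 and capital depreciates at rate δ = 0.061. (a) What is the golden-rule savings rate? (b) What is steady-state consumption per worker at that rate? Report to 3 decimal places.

(a) s_gold = 0.440; (b) c_gold ≈ 7.082

The effective depreciation rate is n + δ = 0.031 + 0.061 = 0.092.
For Cobb-Douglas, s_gold equals capital's share: s_gold = 0.44.
At the golden rule the marginal product of capital equals n+δ: 0.44·2.08·k^(0.44−1) = 0.092. Solving, k_gold = (0.44·2.08/0.092)^(1/0.56) ≈ 60.4864.
y_gold = 2.08·60.4864^0.44 ≈ 12.6471; c_gold = (1−0.44)·y_gold ≈ 7.0824.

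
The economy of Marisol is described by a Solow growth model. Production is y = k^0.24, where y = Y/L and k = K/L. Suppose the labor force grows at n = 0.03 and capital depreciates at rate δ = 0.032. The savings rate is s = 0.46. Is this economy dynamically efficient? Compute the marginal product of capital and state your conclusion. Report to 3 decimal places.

dynamically inefficient; MPK ≈ 0.032

The effective depreciation rate is n + δ = 0.03 + 0.032 = 0.062.
Steady-state k*: s·k^0.24 = 0.062·k gives k* = (0.46/0.062)^(1/0.76) ≈ 13.9707.
MPK = 0.24·13.9707^(-0.76) ≈ 0.0323.
MPK < n+δ = 0.062, so the economy is dynamically inefficient (over-saving).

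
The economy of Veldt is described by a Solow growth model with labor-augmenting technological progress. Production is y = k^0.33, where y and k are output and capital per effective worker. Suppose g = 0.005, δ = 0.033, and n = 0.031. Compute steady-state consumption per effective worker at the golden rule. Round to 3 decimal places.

c_gold ≈ 1.448

Break-even investment rate: n + g + δ = 0.031 + 0.005 + 0.033 = 0.069.
Setting f'(k) = n+g+δ gives 0.33·k^(0.33−1) = 0.069, hence k_gold = (0.33/0.069)^(1/0.67) ≈ 10.3377.
y_gold = 10.3377^0.33 ≈ 2.1615.
c_gold = y_gold − (n+g+δ)·k_gold = 2.1615 − 0.069·10.3377 ≈ 1.4482.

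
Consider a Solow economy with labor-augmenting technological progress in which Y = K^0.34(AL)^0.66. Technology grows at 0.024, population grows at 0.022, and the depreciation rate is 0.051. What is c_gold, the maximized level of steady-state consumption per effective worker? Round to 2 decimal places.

c_gold ≈ 1.26

Break-even investment rate: n + g + δ = 0.022 + 0.024 + 0.051 = 0.097.
At the golden rule the marginal product of capital equals n+g+δ: 0.34·k^(0.34−1) = 0.097. Solving, k_gold = (0.34/0.097)^(1/0.66) ≈ 6.6883.
y_gold = 6.6883^0.34 ≈ 1.9081.
c_gold = y_gold − (n+g+δ)·k_gold = 1.9081 − 0.097·6.6883 ≈ 1.2594.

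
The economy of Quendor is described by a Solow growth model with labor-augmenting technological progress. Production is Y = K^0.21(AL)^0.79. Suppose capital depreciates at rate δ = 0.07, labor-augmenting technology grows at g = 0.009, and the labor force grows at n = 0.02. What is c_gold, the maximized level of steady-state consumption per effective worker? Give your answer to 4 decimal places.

Capital per effective worker breaks even when investment replaces (n + g + δ)·k; here n + g + δ = 0.099.
Golden rule sets MPK = n+g+δ: 0.21·k^(0.21−1) = 0.099, so k_gold = (0.21/0.099)^(1/0.79) ≈ 2.5906.
y_gold = 2.5906^0.21 ≈ 1.2213.
c_gold = y_gold − (n+g+δ)·k_gold = 1.2213 − 0.099·2.5906 ≈ 0.9648.

c_gold ≈ 0.9648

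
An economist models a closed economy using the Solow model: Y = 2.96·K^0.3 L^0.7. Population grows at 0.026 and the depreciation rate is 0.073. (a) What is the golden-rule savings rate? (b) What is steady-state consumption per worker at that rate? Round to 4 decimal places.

(a) s_gold = 0.3000; (b) c_gold ≈ 5.3055

Capital per worker breaks even when investment replaces (n + δ)·k; here n + δ = 0.099.
For Cobb-Douglas, s_gold equals capital's share: s_gold = 0.3.
At the golden rule the marginal product of capital equals n+δ: 0.3·2.96·k^(0.3−1) = 0.099. Solving, k_gold = (0.3·2.96/0.099)^(1/0.7) ≈ 22.9674.
y_gold = 2.96·22.9674^0.3 ≈ 7.5792; c_gold = (1−0.3)·y_gold ≈ 5.3055.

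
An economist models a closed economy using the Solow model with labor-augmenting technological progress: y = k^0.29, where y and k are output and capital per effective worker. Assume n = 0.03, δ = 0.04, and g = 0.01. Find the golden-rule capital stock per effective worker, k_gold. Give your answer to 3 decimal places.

k_gold ≈ 6.134

The effective depreciation rate is n + g + δ = 0.03 + 0.01 + 0.04 = 0.08.
Setting f'(k) = n+g+δ gives 0.29·k^(0.29−1) = 0.08, hence k_gold = (0.29/0.08)^(1/0.71) ≈ 6.1342.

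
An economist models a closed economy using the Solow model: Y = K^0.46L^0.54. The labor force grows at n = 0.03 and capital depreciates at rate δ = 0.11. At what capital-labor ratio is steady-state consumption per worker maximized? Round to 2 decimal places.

k_gold ≈ 9.05

n + δ = 0.03 + 0.11 = 0.14.
Setting f'(k) = n+δ gives 0.46·k^(0.46−1) = 0.14, hence k_gold = (0.46/0.14)^(1/0.54) ≈ 9.0515.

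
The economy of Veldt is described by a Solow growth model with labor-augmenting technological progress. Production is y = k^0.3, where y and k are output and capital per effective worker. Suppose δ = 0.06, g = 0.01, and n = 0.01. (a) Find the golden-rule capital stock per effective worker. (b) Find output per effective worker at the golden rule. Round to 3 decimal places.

Break-even investment rate: n + g + δ = 0.01 + 0.01 + 0.06 = 0.08.
Setting f'(k) = n+g+δ gives 0.3·k^(0.3−1) = 0.08, hence k_gold = (0.3/0.08)^(1/0.7) ≈ 6.6076.
y_gold = 6.6076^0.3 ≈ 1.7620.

(a) k_gold ≈ 6.608; (b) y_gold ≈ 1.762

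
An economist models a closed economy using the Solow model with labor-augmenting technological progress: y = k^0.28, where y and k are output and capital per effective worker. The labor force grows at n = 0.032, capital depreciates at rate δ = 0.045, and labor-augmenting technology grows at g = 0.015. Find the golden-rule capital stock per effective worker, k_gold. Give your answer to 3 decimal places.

The effective depreciation rate is n + g + δ = 0.032 + 0.015 + 0.045 = 0.092.
Golden rule sets MPK = n+g+δ: 0.28·k^(0.28−1) = 0.092, so k_gold = (0.28/0.092)^(1/0.72) ≈ 4.6919.

k_gold ≈ 4.692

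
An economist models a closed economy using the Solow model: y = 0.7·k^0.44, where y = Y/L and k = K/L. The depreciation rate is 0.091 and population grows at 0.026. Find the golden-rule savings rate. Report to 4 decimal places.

s_gold = 0.4400

Capital per worker breaks even when investment replaces (n + δ)·k; here n + δ = 0.117.
At the golden rule MPK = n+δ, and in any Cobb-Douglas steady state s = (n+δ)·k/y = MPK·k/y = capital's share 0.44.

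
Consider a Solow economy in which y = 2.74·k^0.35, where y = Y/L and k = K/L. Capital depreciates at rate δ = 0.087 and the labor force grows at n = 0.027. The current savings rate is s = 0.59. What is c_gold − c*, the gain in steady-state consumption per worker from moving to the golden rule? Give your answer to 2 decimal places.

Break-even investment rate: n + δ = 0.027 + 0.087 = 0.114.
Current steady state (s = 0.59): k* = (0.59·2.74/0.114)^(1/0.65) ≈ 59.1347, y* = 2.74·59.1347^0.35 ≈ 11.4260, c* = (1−0.59)·11.4260 ≈ 4.6847.
At the golden rule the marginal product of capital equals n+δ: 0.35·2.74·k^(0.35−1) = 0.114. Solving, k_gold = (0.35·2.74/0.114)^(1/0.65) ≈ 26.4816.
y_gold = 2.74·26.4816^0.35 ≈ 8.6254, c_gold = y_gold − 0.114·k_gold ≈ 5.6065.
Gain: Δc = 5.6065 − 4.6847 ≈ 0.9219.

Δc ≈ 0.92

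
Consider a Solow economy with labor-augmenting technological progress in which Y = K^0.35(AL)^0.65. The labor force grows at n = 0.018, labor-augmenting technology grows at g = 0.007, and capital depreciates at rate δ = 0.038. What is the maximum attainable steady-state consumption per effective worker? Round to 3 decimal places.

c_gold ≈ 1.637

Capital per effective worker breaks even when investment replaces (n + g + δ)·k; here n + g + δ = 0.063.
Maximizing c = f(k) − (n+g+δ)·k gives f'(k) = n+g+δ, i.e. 0.35·k^(0.35−1) = 0.063, so k_gold = (0.35/0.063)^(1/0.65) ≈ 13.9873.
y_gold = 13.9873^0.35 ≈ 2.5177.
c_gold = y_gold − (n+g+δ)·k_gold = 2.5177 − 0.063·13.9873 ≈ 1.6365.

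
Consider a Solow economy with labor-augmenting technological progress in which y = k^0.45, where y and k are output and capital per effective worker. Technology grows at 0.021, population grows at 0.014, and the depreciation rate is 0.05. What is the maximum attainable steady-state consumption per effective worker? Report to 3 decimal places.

Break-even investment rate: n + g + δ = 0.014 + 0.021 + 0.05 = 0.085.
Setting f'(k) = n+g+δ gives 0.45·k^(0.45−1) = 0.085, hence k_gold = (0.45/0.085)^(1/0.55) ≈ 20.7009.
y_gold = 20.7009^0.45 ≈ 3.9102.
c_gold = y_gold − (n+g+δ)·k_gold = 3.9102 − 0.085·20.7009 ≈ 2.1506.

c_gold ≈ 2.151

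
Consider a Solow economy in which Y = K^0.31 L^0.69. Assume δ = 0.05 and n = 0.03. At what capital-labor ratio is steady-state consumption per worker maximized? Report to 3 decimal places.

k_gold ≈ 7.121

Break-even investment rate: n + δ = 0.03 + 0.05 = 0.08.
Maximizing c = f(k) − (n+δ)·k gives f'(k) = n+δ, i.e. 0.31·k^(0.31−1) = 0.08, so k_gold = (0.31/0.08)^(1/0.69) ≈ 7.1214.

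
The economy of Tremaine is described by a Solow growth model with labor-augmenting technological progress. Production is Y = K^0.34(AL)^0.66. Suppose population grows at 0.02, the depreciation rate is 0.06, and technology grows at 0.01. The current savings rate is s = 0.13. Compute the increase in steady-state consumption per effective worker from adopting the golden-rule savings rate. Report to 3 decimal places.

Δc ≈ 0.257

Break-even investment rate: n + g + δ = 0.02 + 0.01 + 0.06 = 0.09.
Current steady state (s = 0.13): k* = (0.13/0.09)^(1/0.66) ≈ 1.7457, y* = 1.7457^0.34 ≈ 1.2086, c* = (1−0.13)·1.2086 ≈ 1.0515.
Maximizing c = f(k) − (n+g+δ)·k gives f'(k) = n+g+δ, i.e. 0.34·k^(0.34−1) = 0.09, so k_gold = (0.34/0.09)^(1/0.66) ≈ 7.4920.
y_gold = 7.4920^0.34 ≈ 1.9832, c_gold = y_gold − 0.09·k_gold ≈ 1.3089.
Gain: Δc = 1.3089 − 1.0515 ≈ 0.2575.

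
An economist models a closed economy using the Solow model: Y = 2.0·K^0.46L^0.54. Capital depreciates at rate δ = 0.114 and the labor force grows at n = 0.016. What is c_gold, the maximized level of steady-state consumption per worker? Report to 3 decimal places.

Capital per worker breaks even when investment replaces (n + δ)·k; here n + δ = 0.13.
At the golden rule the marginal product of capital equals n+δ: 0.46·2.0·k^(0.46−1) = 0.13. Solving, k_gold = (0.46·2.0/0.13)^(1/0.54) ≈ 37.4788.
y_gold = 2.0·37.4788^0.46 ≈ 10.5918.
c_gold = y_gold − (n+δ)·k_gold = 10.5918 − 0.13·37.4788 ≈ 5.7196.

c_gold ≈ 5.720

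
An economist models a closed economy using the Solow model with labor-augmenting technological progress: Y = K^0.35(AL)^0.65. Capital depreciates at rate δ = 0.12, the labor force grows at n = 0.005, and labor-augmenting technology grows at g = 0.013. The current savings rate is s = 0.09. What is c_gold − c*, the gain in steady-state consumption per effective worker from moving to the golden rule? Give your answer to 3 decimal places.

Δc ≈ 0.350

The effective depreciation rate is n + g + δ = 0.005 + 0.013 + 0.12 = 0.138.
Current steady state (s = 0.09): k* = (0.09/0.138)^(1/0.65) ≈ 0.5181, y* = 0.5181^0.35 ≈ 0.7944, c* = (1−0.09)·0.7944 ≈ 0.7229.
Golden rule sets MPK = n+g+δ: 0.35·k^(0.35−1) = 0.138, so k_gold = (0.35/0.138)^(1/0.65) ≈ 4.1863.
y_gold = 4.1863^0.35 ≈ 1.6506, c_gold = y_gold − 0.138·k_gold ≈ 1.0729.
Gain: Δc = 1.0729 − 0.7229 ≈ 0.3500.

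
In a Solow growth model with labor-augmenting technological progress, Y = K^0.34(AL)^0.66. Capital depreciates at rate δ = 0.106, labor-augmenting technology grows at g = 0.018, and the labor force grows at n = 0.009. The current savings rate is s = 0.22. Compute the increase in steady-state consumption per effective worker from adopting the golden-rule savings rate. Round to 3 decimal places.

The effective depreciation rate is n + g + δ = 0.009 + 0.018 + 0.106 = 0.133.
Current steady state (s = 0.22): k* = (0.22/0.133)^(1/0.66) ≈ 2.1437, y* = 2.1437^0.34 ≈ 1.2960, c* = (1−0.22)·1.2960 ≈ 1.0109.
Setting f'(k) = n+g+δ gives 0.34·k^(0.34−1) = 0.133, hence k_gold = (0.34/0.133)^(1/0.66) ≈ 4.1459.
y_gold = 4.1459^0.34 ≈ 1.6218, c_gold = y_gold − 0.133·k_gold ≈ 1.0704.
Gain: Δc = 1.0704 − 1.0109 ≈ 0.0595.

Δc ≈ 0.060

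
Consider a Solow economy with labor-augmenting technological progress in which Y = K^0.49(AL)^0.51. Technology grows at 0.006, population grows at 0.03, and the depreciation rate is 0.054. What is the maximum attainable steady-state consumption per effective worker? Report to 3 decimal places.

Break-even investment rate: n + g + δ = 0.03 + 0.006 + 0.054 = 0.09.
Golden rule sets MPK = n+g+δ: 0.49·k^(0.49−1) = 0.09, so k_gold = (0.49/0.09)^(1/0.51) ≈ 27.7362.
y_gold = 27.7362^0.49 ≈ 5.0944.
c_gold = y_gold − (n+g+δ)·k_gold = 5.0944 − 0.09·27.7362 ≈ 2.5981.

c_gold ≈ 2.598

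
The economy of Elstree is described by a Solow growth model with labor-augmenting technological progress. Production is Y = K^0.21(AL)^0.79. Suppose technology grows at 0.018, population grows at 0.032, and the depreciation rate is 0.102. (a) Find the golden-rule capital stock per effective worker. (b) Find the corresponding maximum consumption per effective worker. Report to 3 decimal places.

Capital per effective worker breaks even when investment replaces (n + g + δ)·k; here n + g + δ = 0.152.
At the golden rule the marginal product of capital equals n+g+δ: 0.21·k^(0.21−1) = 0.152. Solving, k_gold = (0.21/0.152)^(1/0.79) ≈ 1.5055.
y_gold = 1.5055^0.21 ≈ 1.0897; c_gold = y_gold − 0.152·k_gold ≈ 0.8609.

(a) k_gold ≈ 1.506; (b) c_gold ≈ 0.861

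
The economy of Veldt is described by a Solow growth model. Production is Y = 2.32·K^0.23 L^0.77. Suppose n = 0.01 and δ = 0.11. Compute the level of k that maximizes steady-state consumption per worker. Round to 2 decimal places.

n + δ = 0.01 + 0.11 = 0.12.
Golden rule sets MPK = n+δ: 0.23·2.32·k^(0.23−1) = 0.12, so k_gold = (0.23·2.32/0.12)^(1/0.77) ≈ 6.9439.

k_gold ≈ 6.94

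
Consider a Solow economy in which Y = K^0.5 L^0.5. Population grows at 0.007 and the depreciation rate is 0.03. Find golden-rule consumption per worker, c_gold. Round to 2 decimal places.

c_gold ≈ 6.76

n + δ = 0.007 + 0.03 = 0.037.
Maximizing c = f(k) − (n+δ)·k gives f'(k) = n+δ, i.e. 0.5·k^(0.5−1) = 0.037, so k_gold = (0.5/0.037)^(1/0.5) ≈ 182.6150.
y_gold = 182.6150^0.5 ≈ 13.5135.
c_gold = y_gold − (n+δ)·k_gold = 13.5135 − 0.037·182.6150 ≈ 6.7568.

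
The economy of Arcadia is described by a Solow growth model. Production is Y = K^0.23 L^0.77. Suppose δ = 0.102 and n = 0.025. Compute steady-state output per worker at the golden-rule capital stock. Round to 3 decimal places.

Capital per worker breaks even when investment replaces (n + δ)·k; here n + δ = 0.127.
At the golden rule the marginal product of capital equals n+δ: 0.23·k^(0.23−1) = 0.127. Solving, k_gold = (0.23/0.127)^(1/0.77) ≈ 2.1626.
Output: y_gold = k_gold^0.23 = 2.1626^0.23 ≈ 1.1941.

y_gold ≈ 1.194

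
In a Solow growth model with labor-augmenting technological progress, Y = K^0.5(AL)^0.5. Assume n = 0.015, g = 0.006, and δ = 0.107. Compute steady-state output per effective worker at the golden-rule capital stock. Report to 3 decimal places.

y_gold ≈ 3.906

n + g + δ = 0.015 + 0.006 + 0.107 = 0.128.
At the golden rule the marginal product of capital equals n+g+δ: 0.5·k^(0.5−1) = 0.128. Solving, k_gold = (0.5/0.128)^(1/0.5) ≈ 15.2588.
Output: y_gold = k_gold^0.5 = 15.2588^0.5 ≈ 3.9062.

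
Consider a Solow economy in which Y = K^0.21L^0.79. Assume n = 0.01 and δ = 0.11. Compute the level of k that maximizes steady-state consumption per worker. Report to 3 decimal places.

Break-even investment rate: n + δ = 0.01 + 0.11 = 0.12.
Setting f'(k) = n+δ gives 0.21·k^(0.21−1) = 0.12, hence k_gold = (0.21/0.12)^(1/0.79) ≈ 2.0307.

k_gold ≈ 2.031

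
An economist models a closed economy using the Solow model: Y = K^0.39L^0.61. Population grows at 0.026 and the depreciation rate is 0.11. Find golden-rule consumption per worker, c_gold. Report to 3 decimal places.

Break-even investment rate: n + δ = 0.026 + 0.11 = 0.136.
Setting f'(k) = n+δ gives 0.39·k^(0.39−1) = 0.136, hence k_gold = (0.39/0.136)^(1/0.61) ≈ 5.6240.
y_gold = 5.6240^0.39 ≈ 1.9612.
c_gold = y_gold − (n+δ)·k_gold = 1.9612 − 0.136·5.6240 ≈ 1.1963.

c_gold ≈ 1.196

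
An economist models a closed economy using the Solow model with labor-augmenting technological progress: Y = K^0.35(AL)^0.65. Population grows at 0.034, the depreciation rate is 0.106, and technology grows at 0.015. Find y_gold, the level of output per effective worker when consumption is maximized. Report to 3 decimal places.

Break-even investment rate: n + g + δ = 0.034 + 0.015 + 0.106 = 0.155.
Golden rule sets MPK = n+g+δ: 0.35·k^(0.35−1) = 0.155, so k_gold = (0.35/0.155)^(1/0.65) ≈ 3.5011.
Output: y_gold = k_gold^0.35 = 3.5011^0.35 ≈ 1.5505.

y_gold ≈ 1.551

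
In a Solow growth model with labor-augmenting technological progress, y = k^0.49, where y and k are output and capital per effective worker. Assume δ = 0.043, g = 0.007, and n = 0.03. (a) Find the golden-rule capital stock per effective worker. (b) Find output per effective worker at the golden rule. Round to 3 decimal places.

(a) k_gold ≈ 34.942; (b) y_gold ≈ 5.705

n + g + δ = 0.03 + 0.007 + 0.043 = 0.08.
Golden rule sets MPK = n+g+δ: 0.49·k^(0.49−1) = 0.08, so k_gold = (0.49/0.08)^(1/0.51) ≈ 34.9418.
y_gold = 34.9418^0.49 ≈ 5.7048.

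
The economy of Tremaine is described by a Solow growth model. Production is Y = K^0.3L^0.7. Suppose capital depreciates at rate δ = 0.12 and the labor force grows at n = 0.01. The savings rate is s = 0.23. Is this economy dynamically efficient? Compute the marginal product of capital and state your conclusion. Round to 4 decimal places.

The effective depreciation rate is n + δ = 0.01 + 0.12 = 0.13.
Steady-state k*: s·k^0.3 = 0.13·k gives k* = (0.23/0.13)^(1/0.7) ≈ 2.2593.
MPK = 0.3·2.2593^(-0.7) ≈ 0.1696.
MPK > n+δ = 0.13, so the economy is dynamically efficient (under-saving).

dynamically efficient; MPK ≈ 0.1696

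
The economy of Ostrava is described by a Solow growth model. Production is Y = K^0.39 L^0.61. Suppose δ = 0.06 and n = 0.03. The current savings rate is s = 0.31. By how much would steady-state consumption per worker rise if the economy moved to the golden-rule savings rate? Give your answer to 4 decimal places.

Δc ≈ 0.0362

Break-even investment rate: n + δ = 0.03 + 0.06 = 0.09.
Current steady state (s = 0.31): k* = (0.31/0.09)^(1/0.61) ≈ 7.5949, y* = 7.5949^0.39 ≈ 2.2050, c* = (1−0.31)·2.2050 ≈ 1.5214.
Maximizing c = f(k) − (n+δ)·k gives f'(k) = n+δ, i.e. 0.39·k^(0.39−1) = 0.09, so k_gold = (0.39/0.09)^(1/0.61) ≈ 11.0655.
y_gold = 11.0655^0.39 ≈ 2.5536, c_gold = y_gold − 0.09·k_gold ≈ 1.5577.
Gain: Δc = 1.5577 − 1.5214 ≈ 0.0362.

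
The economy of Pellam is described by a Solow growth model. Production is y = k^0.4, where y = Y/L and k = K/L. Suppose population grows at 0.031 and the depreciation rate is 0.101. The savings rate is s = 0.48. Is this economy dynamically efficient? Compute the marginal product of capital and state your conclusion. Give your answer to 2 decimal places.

dynamically inefficient; MPK ≈ 0.11

Break-even investment rate: n + δ = 0.031 + 0.101 = 0.132.
Steady-state k*: s·k^0.4 = 0.132·k gives k* = (0.48/0.132)^(1/0.6) ≈ 8.5990.
MPK = 0.4·8.5990^(-0.6) ≈ 0.1100.
MPK < n+δ = 0.132, so the economy is dynamically inefficient (over-saving).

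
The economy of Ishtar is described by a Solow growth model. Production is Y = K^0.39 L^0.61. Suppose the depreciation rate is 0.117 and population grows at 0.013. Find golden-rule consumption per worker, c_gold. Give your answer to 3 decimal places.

Capital per worker breaks even when investment replaces (n + δ)·k; here n + δ = 0.13.
Golden rule sets MPK = n+δ: 0.39·k^(0.39−1) = 0.13, so k_gold = (0.39/0.13)^(1/0.61) ≈ 6.0557.
y_gold = 6.0557^0.39 ≈ 2.0186.
c_gold = y_gold − (n+δ)·k_gold = 2.0186 − 0.13·6.0557 ≈ 1.2313.

c_gold ≈ 1.231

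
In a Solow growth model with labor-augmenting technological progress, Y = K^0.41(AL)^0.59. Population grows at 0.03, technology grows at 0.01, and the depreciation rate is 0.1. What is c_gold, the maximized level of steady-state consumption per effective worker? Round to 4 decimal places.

c_gold ≈ 1.2449

The effective depreciation rate is n + g + δ = 0.03 + 0.01 + 0.1 = 0.14.
At the golden rule the marginal product of capital equals n+g+δ: 0.41·k^(0.41−1) = 0.14. Solving, k_gold = (0.41/0.14)^(1/0.59) ≈ 6.1793.
y_gold = 6.1793^0.41 ≈ 2.1100.
c_gold = y_gold − (n+g+δ)·k_gold = 2.1100 − 0.14·6.1793 ≈ 1.2449.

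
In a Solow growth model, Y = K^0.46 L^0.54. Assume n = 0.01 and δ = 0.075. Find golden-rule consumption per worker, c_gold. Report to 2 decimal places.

c_gold ≈ 2.28

n + δ = 0.01 + 0.075 = 0.085.
Maximizing c = f(k) − (n+δ)·k gives f'(k) = n+δ, i.e. 0.46·k^(0.46−1) = 0.085, so k_gold = (0.46/0.085)^(1/0.54) ≈ 22.8053.
y_gold = 22.8053^0.46 ≈ 4.2140.
c_gold = y_gold − (n+δ)·k_gold = 4.2140 − 0.085·22.8053 ≈ 2.2756.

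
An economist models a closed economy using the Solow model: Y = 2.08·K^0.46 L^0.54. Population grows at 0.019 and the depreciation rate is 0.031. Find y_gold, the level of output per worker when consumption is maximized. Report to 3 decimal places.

n + δ = 0.019 + 0.031 = 0.05.
At the golden rule the marginal product of capital equals n+δ: 0.46·2.08·k^(0.46−1) = 0.05. Solving, k_gold = (0.46·2.08/0.05)^(1/0.54) ≈ 236.4822.
Output: y_gold = 2.08·k_gold^0.46 = 2.08·236.4822^0.46 ≈ 25.7046.

y_gold ≈ 25.705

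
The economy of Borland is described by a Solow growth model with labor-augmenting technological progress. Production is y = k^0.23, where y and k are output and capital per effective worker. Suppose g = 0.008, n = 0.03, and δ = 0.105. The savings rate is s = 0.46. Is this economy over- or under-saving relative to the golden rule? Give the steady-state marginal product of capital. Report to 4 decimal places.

over-saving; MPK ≈ 0.0715

n + g + δ = 0.03 + 0.008 + 0.105 = 0.143.
Steady-state k*: s·k^0.23 = 0.143·k gives k* = (0.46/0.143)^(1/0.77) ≈ 4.5603.
MPK = 0.23·4.5603^(-0.77) ≈ 0.0715.
MPK < n+g+δ = 0.143, so the economy is dynamically inefficient (over-saving).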